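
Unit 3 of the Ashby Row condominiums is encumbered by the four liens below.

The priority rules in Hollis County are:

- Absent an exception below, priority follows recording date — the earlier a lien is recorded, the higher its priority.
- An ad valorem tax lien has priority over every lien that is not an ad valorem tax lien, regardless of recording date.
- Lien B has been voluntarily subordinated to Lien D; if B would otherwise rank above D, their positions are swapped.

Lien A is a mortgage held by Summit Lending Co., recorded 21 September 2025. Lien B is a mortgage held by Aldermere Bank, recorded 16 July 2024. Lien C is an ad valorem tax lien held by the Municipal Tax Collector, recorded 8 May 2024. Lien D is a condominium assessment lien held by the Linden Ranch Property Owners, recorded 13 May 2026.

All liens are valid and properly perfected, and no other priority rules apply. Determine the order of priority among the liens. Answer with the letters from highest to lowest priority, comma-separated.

C is an ad valorem tax lien, so it outranks all other liens regardless of date.
Ordering the rest by effective date: B (16 July 2024), A (21 September 2025), D (13 May 2026).
The subordination applies — B was senior to D — so B and D swap.

C, D, A, B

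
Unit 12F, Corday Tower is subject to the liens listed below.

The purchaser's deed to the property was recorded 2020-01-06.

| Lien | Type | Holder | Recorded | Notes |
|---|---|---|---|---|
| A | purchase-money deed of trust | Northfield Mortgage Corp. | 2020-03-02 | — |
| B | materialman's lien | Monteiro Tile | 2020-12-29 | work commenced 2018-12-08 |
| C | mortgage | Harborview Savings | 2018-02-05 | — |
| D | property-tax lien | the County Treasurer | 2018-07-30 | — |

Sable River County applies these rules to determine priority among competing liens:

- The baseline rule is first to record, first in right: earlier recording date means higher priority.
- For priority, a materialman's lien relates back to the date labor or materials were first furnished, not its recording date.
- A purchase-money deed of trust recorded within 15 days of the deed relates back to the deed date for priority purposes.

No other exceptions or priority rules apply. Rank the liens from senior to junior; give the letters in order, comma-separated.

First, effective dates: A was recorded 56 days after the deed — beyond 15 days — so no relation-back applies; B relates back to 2018-12-08 (work commenced).
By effective date, earliest first: C (2018-02-05), D (2018-07-30), B (2018-12-08), A (2020-03-02).

C, D, B, A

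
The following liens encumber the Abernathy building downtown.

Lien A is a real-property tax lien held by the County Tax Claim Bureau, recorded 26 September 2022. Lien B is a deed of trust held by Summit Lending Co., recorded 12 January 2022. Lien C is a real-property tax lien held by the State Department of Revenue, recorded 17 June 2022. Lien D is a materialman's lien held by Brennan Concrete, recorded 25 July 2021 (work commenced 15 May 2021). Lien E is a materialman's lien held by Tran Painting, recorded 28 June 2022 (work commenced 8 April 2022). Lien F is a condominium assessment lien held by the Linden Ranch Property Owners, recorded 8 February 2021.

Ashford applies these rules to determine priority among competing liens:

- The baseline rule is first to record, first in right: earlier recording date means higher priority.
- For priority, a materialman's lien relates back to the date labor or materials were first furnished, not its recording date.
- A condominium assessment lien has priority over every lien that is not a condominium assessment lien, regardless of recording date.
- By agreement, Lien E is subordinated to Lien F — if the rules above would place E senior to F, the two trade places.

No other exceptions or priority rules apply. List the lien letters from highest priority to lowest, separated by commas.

F, D, B, E, C, A

First, effective dates: D relates back to 15 May 2021 (work commenced); E is treated as recorded 8 April 2022, the work-commencement date.
F is a condominium assessment lien, so it outranks all other liens regardless of date.
The other liens, earliest effective date first: D (15 May 2021), B (12 January 2022), E (8 April 2022), C (17 June 2022), A (26 September 2022).
E already ranks below F; the subordination has no effect.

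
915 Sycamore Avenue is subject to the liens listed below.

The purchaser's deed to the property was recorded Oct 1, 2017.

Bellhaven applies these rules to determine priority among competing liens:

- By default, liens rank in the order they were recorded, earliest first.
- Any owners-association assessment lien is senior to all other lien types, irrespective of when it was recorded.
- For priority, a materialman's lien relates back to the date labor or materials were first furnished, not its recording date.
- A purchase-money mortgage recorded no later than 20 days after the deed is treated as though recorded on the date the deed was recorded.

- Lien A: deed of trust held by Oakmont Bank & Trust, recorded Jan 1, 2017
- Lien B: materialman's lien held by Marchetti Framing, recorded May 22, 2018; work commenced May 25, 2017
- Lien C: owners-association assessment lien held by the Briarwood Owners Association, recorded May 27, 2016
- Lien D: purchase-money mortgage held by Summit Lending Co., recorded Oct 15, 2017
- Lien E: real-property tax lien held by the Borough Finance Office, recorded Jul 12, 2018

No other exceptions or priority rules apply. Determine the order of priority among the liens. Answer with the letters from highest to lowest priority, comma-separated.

First, effective dates: B relates back to May 25, 2017 (work commenced); D was recorded within the 20-day window, so its effective date is the deed date Oct 1, 2017.
C is an owners-association assessment lien and takes priority over every other lien.
Ordering the rest by effective date: A (Jan 1, 2017), B (May 25, 2017), D (Oct 1, 2017), E (Jul 12, 2018).

C, A, B, D, E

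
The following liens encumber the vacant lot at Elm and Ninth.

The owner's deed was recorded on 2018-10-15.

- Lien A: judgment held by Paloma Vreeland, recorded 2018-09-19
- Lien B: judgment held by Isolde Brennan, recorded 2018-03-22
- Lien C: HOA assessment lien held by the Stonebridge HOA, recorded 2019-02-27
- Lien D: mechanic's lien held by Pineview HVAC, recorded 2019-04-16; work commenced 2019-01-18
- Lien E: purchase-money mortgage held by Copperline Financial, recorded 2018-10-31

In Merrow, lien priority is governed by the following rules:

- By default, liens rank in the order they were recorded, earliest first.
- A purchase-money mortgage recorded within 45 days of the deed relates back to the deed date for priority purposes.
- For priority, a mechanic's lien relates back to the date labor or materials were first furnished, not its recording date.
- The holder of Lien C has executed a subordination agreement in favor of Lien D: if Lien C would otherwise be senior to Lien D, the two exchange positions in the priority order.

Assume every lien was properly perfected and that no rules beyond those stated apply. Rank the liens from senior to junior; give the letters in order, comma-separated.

B, A, E, D, C

Effective dates: D is treated as recorded 2019-01-18, the work-commencement date; E relates back to the deed date 2018-10-15.
Ordering by effective date: B (2018-03-22), A (2018-09-19), E (2018-10-15), D (2019-01-18), C (2019-02-27).
C is already junior to D, so the subordination agreement changes nothing.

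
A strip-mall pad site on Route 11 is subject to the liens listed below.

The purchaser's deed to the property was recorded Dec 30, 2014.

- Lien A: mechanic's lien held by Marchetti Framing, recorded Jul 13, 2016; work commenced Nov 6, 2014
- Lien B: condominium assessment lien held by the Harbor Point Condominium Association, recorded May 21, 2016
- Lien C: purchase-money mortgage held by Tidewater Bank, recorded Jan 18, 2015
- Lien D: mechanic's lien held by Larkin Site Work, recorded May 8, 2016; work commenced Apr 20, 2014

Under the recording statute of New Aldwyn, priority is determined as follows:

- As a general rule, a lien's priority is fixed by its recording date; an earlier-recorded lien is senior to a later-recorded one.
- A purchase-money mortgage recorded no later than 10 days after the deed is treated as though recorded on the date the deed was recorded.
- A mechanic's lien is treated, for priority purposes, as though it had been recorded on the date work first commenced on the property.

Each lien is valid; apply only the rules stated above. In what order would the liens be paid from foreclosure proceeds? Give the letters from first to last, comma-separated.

Adjusting effective dates: A relates back to Nov 6, 2014 (work commenced); C missed the 10-day window (19 days after the deed), so its recording date stands; D's effective date is Apr 20, 2014, when work began.
Sorted by effective date: D (Apr 20, 2014), A (Nov 6, 2014), C (Jan 18, 2015), B (May 21, 2016).

D, A, C, B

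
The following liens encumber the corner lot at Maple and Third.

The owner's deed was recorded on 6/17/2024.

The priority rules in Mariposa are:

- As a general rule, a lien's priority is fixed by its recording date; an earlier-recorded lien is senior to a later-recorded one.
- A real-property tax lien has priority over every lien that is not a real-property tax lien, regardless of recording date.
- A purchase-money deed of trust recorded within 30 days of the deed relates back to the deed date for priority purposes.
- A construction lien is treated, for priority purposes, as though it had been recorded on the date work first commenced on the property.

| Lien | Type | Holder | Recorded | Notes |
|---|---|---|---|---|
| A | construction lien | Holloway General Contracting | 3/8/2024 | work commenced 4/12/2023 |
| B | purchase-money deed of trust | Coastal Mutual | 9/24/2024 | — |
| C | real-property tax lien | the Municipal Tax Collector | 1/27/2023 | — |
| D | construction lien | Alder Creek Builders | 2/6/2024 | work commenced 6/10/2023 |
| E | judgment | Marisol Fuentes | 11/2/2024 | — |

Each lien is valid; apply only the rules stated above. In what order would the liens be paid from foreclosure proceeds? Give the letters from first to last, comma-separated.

C, A, D, B, E

First, effective dates: A relates back to 4/12/2023 (work commenced); B was recorded 99 days after the deed, outside the 30-day window, so it keeps its recording date; D relates back to 6/10/2023 (work commenced).
As a real-property tax lien, C is senior to every other lien.
Ordering the rest by effective date: A (4/12/2023), D (6/10/2023), B (9/24/2024), E (11/2/2024).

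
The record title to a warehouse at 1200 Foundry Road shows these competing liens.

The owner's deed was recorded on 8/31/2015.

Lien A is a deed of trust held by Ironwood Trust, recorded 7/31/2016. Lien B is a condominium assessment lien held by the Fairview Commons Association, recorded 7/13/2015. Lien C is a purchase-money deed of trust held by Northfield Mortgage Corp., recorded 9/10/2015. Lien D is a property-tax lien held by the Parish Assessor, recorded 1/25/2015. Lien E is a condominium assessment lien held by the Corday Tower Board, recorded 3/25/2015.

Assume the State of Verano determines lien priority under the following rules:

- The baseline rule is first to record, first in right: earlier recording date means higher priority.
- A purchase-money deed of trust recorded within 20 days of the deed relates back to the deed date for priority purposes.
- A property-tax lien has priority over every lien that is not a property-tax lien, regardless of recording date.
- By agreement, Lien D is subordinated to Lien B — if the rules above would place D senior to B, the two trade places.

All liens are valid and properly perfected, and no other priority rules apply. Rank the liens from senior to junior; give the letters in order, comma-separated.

B, E, D, C, A

Adjusting effective dates: C was recorded within the 20-day window, so its effective date is the deed date 8/31/2015.
D, as a property-tax lien, has superpriority and ranks first.
Remaining liens by effective date: E (3/25/2015), B (7/13/2015), C (8/31/2015), A (7/31/2016).
D is senior to B before the subordination, so the two trade places.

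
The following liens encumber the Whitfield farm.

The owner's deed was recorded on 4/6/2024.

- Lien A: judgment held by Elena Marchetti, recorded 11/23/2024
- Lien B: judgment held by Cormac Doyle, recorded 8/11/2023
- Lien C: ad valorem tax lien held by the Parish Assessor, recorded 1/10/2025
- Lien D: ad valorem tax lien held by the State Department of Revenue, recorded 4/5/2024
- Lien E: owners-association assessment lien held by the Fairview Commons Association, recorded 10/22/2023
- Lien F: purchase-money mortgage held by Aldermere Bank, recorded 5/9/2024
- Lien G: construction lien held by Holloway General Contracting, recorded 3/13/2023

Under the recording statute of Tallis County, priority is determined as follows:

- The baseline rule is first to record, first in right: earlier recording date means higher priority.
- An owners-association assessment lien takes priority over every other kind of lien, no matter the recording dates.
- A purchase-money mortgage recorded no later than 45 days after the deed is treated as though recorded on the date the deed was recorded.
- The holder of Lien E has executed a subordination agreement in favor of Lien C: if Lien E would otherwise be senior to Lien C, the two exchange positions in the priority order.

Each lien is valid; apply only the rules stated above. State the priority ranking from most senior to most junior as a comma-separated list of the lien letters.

C, G, B, D, F, A, E

Adjusting effective dates: F was recorded within the 45-day window, so its effective date is the deed date 4/6/2024.
E, as an owners-association assessment lien, has superpriority and ranks first.
Among the remaining liens, by effective date: G (3/13/2023), B (8/11/2023), D (4/5/2024), F (4/6/2024), A (11/23/2024), C (1/10/2025).
E would otherwise be senior to C, so under the subordination agreement E and C exchange positions.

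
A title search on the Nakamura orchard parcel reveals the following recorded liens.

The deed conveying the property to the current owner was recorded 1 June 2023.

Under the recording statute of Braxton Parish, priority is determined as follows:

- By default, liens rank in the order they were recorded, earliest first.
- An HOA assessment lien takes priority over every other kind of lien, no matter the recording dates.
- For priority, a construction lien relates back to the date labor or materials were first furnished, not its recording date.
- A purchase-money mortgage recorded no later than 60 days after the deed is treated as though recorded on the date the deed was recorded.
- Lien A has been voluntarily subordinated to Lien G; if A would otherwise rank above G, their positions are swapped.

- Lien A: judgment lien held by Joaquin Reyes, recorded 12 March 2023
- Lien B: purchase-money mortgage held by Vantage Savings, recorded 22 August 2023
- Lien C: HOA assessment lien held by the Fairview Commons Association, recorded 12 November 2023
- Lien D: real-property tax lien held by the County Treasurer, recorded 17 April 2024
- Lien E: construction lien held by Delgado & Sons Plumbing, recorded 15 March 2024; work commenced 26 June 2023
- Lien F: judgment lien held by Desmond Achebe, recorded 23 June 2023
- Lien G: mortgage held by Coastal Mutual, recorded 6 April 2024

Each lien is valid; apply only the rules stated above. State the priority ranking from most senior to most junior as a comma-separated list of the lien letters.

C, G, F, E, B, A, D

First, effective dates: B was recorded 82 days after the deed, outside the 60-day window, so it keeps its recording date; E relates back to 26 June 2023 (work commenced).
C is an HOA assessment lien and takes priority over every other lien.
Remaining liens by effective date: A (12 March 2023), F (23 June 2023), E (26 June 2023), B (22 August 2023), G (6 April 2024), D (17 April 2024).
A is senior to G before the subordination, so the two trade places.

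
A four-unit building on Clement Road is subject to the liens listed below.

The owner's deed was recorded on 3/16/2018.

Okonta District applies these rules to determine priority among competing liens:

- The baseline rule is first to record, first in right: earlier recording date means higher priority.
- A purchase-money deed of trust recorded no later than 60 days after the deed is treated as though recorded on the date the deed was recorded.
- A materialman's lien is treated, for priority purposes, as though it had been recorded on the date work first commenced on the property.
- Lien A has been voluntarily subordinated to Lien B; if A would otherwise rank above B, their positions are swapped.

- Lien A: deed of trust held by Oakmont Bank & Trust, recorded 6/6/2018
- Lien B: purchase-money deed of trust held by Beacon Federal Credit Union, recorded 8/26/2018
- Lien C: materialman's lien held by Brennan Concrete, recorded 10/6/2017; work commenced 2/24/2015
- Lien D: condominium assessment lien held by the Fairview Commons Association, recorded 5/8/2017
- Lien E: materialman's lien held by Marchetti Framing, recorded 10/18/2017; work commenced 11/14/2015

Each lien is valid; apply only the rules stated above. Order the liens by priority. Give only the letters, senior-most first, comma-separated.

C, E, D, B, A

First, effective dates: B was recorded 163 days after the deed — beyond 60 days — so no relation-back applies; C relates back to 2/24/2015 (work commenced); E is treated as recorded 11/14/2015, the work-commencement date.
By effective date: C (2/24/2015), E (11/14/2015), D (5/8/2017), A (6/6/2018), B (8/26/2018).
A would otherwise be senior to B, so under the subordination agreement A and B exchange positions.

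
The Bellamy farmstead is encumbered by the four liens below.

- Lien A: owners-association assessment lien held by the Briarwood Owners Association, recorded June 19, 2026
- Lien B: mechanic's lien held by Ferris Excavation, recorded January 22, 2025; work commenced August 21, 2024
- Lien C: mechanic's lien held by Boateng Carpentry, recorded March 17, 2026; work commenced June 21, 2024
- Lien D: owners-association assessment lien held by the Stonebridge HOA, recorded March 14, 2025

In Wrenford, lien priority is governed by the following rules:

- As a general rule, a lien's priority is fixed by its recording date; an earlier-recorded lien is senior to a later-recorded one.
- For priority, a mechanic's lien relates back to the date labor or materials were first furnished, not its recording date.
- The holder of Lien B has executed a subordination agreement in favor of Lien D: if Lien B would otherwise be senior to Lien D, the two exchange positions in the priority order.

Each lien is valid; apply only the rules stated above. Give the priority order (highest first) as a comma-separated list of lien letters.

First, effective dates: B is treated as recorded August 21, 2024, the work-commencement date; C's effective date is June 21, 2024, when work began.
Ordering by effective date: C (June 21, 2024), B (August 21, 2024), D (March 14, 2025), A (June 19, 2026).
Because B would otherwise rank above D, the subordination swaps them.

C, D, B, A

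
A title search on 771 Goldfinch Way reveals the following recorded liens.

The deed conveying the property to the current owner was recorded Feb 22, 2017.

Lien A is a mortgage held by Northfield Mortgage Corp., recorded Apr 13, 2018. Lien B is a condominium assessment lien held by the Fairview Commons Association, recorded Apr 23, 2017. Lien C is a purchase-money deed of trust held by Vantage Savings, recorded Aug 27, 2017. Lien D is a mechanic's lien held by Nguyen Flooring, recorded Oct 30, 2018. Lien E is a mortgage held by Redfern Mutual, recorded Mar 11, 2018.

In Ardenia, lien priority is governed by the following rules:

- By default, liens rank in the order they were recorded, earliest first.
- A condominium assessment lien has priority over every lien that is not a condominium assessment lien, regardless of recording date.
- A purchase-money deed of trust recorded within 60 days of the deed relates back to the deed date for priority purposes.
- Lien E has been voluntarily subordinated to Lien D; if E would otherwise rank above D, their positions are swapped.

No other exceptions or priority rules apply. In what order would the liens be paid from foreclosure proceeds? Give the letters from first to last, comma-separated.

First, effective dates: C missed the 60-day window (186 days after the deed), so its recording date stands.
As a condominium assessment lien, B is senior to every other lien.
Remaining liens by effective date: C (Aug 27, 2017), E (Mar 11, 2018), A (Apr 13, 2018), D (Oct 30, 2018).
E is senior to D before the subordination, so the two trade places.

B, C, D, A, E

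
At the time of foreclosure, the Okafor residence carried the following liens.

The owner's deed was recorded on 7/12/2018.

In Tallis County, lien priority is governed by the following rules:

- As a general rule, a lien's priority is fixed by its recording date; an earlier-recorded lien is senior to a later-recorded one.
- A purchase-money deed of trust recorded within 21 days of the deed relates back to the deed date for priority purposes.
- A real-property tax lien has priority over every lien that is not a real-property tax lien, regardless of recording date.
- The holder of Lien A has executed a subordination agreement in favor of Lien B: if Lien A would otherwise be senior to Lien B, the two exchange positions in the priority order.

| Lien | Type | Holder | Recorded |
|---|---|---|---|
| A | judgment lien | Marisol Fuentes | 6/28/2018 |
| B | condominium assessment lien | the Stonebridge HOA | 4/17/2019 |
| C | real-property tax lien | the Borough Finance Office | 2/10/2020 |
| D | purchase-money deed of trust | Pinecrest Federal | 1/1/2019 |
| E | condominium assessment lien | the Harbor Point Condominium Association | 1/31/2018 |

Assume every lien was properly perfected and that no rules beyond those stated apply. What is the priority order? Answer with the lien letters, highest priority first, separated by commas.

C, E, B, D, A

Effective dates after the stated exceptions: D missed the 21-day window (173 days after the deed), so its recording date stands.
C is a real-property tax lien, so it outranks all other liens regardless of date.
Among the remaining liens, by effective date: E (1/31/2018), A (6/28/2018), D (1/1/2019), B (4/17/2019).
A is senior to B before the subordination, so the two trade places.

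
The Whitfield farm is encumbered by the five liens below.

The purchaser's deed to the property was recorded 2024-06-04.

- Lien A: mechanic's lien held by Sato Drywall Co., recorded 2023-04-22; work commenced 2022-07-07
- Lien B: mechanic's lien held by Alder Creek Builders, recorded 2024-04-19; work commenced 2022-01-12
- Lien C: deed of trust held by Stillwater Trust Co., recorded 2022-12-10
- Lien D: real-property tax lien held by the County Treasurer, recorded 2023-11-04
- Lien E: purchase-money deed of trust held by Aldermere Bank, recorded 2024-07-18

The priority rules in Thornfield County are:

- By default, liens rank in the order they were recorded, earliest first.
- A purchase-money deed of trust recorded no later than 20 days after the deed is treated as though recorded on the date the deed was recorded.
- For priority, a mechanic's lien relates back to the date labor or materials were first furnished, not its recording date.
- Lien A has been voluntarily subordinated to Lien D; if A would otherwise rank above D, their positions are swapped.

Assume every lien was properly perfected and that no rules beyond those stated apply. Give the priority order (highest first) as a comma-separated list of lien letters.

Effective dates after the stated exceptions: A's effective date is 2022-07-07, when work began; B is treated as recorded 2022-01-12, the work-commencement date; E missed the 20-day window (44 days after the deed), so its recording date stands.
Ordering by effective date: B (2022-01-12), A (2022-07-07), C (2022-12-10), D (2023-11-04), E (2024-07-18).
Because A would otherwise rank above D, the subordination swaps them.

B, D, C, A, E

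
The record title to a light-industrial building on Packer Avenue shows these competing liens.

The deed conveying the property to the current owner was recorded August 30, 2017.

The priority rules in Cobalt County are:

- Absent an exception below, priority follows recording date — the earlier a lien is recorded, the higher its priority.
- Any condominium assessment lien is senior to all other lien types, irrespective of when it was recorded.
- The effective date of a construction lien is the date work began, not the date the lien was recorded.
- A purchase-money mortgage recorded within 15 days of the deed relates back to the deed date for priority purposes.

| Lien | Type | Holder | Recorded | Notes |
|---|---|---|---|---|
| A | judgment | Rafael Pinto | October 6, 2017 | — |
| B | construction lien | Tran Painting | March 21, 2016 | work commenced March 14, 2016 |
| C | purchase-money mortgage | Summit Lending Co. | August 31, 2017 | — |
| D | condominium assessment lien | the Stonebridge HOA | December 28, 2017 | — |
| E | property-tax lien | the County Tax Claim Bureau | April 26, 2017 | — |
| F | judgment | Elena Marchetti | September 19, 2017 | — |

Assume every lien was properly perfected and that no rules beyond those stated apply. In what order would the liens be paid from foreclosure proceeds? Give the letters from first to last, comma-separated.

D, B, E, C, F, A

Effective dates after the stated exceptions: B's effective date is March 14, 2016, when work began; C's effective date is the deed date, August 30, 2017.
D is a condominium assessment lien and takes priority over every other lien.
Remaining liens by effective date: B (March 14, 2016), E (April 26, 2017), C (August 30, 2017), F (September 19, 2017), A (October 6, 2017).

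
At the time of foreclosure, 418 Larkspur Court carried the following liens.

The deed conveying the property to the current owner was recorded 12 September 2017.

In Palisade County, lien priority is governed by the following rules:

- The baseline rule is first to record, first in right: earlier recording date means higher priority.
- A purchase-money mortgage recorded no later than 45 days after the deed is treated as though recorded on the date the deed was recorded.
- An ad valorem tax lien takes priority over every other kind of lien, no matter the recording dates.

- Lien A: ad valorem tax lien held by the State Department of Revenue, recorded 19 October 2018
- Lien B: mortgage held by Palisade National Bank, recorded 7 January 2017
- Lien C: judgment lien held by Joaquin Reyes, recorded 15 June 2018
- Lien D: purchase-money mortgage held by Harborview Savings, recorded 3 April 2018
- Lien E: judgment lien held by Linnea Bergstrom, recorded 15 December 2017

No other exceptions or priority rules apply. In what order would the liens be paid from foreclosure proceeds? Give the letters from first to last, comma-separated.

Effective dates: D was recorded 203 days after the deed — beyond 45 days — so no relation-back applies.
A is an ad valorem tax lien and takes priority over every other lien.
Among the remaining liens, by effective date: B (7 January 2017), E (15 December 2017), D (3 April 2018), C (15 June 2018).

A, B, E, D, C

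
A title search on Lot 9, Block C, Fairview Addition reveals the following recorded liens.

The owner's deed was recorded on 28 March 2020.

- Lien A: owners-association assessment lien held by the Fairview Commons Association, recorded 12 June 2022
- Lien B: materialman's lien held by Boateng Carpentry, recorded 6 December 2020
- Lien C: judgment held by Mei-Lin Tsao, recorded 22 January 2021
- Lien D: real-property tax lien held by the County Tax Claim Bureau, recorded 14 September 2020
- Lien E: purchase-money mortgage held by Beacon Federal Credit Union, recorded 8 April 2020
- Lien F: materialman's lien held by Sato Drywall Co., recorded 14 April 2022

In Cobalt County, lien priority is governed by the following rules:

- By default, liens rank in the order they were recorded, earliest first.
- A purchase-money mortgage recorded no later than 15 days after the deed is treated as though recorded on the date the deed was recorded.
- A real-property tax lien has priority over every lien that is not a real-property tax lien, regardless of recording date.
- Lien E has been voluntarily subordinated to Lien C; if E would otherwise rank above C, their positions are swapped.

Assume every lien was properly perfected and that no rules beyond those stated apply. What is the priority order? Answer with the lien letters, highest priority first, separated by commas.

D, C, B, E, F, A

Effective dates: E was recorded within the 15-day window, so its effective date is the deed date 28 March 2020.
As a real-property tax lien, D is senior to every other lien.
Ordering the rest by effective date: E (28 March 2020), B (6 December 2020), C (22 January 2021), F (14 April 2022), A (12 June 2022).
E is senior to C before the subordination, so the two trade places.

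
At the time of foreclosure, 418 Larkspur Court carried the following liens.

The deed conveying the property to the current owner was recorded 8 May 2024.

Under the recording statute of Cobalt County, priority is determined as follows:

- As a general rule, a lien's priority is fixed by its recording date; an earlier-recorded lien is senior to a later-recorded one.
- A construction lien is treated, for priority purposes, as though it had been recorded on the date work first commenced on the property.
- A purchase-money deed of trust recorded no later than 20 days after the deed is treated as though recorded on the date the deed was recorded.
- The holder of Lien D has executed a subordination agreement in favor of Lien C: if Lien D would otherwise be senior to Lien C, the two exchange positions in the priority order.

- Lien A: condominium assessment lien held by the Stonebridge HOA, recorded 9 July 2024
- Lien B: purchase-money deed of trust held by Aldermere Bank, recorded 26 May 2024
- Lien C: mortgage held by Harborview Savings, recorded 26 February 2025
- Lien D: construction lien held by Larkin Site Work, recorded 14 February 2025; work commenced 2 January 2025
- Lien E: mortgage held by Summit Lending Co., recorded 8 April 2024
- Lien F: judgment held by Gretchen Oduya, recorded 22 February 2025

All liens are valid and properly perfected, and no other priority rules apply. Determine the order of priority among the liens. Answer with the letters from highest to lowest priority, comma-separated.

First, effective dates: B relates back to the deed date 8 May 2024; D is treated as recorded 2 January 2025, the work-commencement date.
By effective date: E (8 April 2024), B (8 May 2024), A (9 July 2024), D (2 January 2025), F (22 February 2025), C (26 February 2025).
D would otherwise be senior to C, so under the subordination agreement D and C exchange positions.

E, B, A, C, F, D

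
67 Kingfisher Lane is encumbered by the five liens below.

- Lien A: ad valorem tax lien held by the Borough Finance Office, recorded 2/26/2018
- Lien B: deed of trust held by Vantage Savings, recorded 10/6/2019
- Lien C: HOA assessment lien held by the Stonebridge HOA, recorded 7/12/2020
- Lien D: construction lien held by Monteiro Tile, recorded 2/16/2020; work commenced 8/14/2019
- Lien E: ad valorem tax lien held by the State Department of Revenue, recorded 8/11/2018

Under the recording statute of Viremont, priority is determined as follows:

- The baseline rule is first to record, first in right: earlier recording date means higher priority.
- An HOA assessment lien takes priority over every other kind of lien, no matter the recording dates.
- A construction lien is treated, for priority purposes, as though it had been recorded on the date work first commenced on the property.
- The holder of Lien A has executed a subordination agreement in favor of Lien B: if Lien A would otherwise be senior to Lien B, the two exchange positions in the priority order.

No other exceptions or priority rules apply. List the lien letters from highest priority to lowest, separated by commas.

C, B, E, D, A

First, effective dates: D is treated as recorded 8/14/2019, the work-commencement date.
C is an HOA assessment lien, so it outranks all other liens regardless of date.
Remaining liens by effective date: A (2/26/2018), E (8/11/2018), D (8/14/2019), B (10/6/2019).
Because A would otherwise rank above B, the subordination swaps them.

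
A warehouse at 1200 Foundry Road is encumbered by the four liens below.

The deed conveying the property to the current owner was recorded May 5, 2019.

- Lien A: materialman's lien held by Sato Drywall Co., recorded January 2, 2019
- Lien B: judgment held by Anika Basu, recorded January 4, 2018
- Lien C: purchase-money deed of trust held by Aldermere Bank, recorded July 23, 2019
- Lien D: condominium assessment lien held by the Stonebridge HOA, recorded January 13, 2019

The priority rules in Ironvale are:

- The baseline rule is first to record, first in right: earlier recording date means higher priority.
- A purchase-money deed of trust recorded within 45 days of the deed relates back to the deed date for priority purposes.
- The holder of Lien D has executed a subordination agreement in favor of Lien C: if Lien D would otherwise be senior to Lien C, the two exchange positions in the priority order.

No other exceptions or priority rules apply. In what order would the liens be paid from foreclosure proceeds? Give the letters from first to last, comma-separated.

B, A, C, D

Effective dates: C was recorded 79 days after the deed — beyond 45 days — so no relation-back applies.
Sorted by effective date: B (January 4, 2018), A (January 2, 2019), D (January 13, 2019), C (July 23, 2019).
Because D would otherwise rank above C, the subordination swaps them.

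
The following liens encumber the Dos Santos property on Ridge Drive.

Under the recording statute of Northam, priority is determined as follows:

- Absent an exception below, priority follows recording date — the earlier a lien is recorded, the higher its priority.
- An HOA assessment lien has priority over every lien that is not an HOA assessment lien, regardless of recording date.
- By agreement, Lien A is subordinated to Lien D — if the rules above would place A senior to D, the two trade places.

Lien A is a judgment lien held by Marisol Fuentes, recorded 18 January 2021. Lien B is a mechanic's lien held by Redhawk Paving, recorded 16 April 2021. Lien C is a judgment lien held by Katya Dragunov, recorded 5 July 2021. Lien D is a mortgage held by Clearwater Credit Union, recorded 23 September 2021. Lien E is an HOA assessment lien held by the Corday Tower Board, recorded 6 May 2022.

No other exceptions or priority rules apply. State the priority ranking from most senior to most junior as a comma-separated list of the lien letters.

As an HOA assessment lien, E is senior to every other lien.
Among the remaining liens, by effective date: A (18 January 2021), B (16 April 2021), C (5 July 2021), D (23 September 2021).
Because A would otherwise rank above D, the subordination swaps them.

E, D, B, C, A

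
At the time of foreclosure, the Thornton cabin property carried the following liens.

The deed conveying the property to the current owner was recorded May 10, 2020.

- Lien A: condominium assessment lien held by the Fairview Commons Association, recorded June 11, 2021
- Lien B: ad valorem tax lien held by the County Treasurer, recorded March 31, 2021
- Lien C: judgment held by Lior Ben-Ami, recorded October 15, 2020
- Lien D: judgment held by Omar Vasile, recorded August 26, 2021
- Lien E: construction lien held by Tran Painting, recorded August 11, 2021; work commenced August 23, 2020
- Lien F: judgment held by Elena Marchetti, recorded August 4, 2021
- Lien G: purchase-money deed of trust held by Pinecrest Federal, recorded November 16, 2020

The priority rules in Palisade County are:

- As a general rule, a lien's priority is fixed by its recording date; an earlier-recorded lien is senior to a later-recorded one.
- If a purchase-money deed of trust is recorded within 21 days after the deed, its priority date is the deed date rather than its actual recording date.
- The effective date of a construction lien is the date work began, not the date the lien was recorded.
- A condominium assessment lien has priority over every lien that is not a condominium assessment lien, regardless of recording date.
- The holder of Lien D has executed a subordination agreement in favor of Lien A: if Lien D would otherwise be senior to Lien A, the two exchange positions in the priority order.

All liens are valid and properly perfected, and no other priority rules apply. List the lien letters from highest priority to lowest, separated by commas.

Effective dates after the stated exceptions: E relates back to August 23, 2020 (work commenced); G was recorded 190 days after the deed, outside the 21-day window, so it keeps its recording date.
A, as a condominium assessment lien, has superpriority and ranks first.
Among the remaining liens, by effective date: E (August 23, 2020), C (October 15, 2020), G (November 16, 2020), B (March 31, 2021), F (August 4, 2021), D (August 26, 2021).
Since D is not senior to A, the subordination leaves the order unchanged.

A, E, C, G, B, F, D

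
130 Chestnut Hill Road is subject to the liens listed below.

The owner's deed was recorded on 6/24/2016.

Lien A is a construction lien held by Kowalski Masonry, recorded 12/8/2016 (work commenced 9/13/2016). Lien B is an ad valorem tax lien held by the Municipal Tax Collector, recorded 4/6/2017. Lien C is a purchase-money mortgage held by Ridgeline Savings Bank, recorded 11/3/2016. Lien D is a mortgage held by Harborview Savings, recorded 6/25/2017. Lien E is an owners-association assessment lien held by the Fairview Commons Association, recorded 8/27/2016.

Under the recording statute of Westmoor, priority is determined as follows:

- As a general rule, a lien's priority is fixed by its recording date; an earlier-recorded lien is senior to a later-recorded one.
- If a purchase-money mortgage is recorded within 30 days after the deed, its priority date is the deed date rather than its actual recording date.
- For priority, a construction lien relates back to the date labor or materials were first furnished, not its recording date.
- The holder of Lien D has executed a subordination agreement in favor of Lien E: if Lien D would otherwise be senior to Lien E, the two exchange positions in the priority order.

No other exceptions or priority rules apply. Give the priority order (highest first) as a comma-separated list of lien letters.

E, A, C, B, D

First, effective dates: A relates back to 9/13/2016 (work commenced); C missed the 30-day window (132 days after the deed), so its recording date stands.
By effective date, earliest first: E (8/27/2016), A (9/13/2016), C (11/3/2016), B (4/6/2017), D (6/25/2017).
D is already junior to E, so the subordination agreement changes nothing.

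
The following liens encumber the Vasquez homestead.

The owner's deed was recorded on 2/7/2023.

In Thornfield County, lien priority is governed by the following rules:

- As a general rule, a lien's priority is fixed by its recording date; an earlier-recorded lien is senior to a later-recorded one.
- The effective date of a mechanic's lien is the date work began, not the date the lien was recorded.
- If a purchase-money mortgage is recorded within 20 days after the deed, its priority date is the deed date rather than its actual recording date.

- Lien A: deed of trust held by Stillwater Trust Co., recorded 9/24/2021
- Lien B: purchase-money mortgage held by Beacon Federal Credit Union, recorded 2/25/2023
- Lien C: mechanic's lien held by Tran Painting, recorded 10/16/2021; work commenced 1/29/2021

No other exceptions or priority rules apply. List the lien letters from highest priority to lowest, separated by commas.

Effective dates after the stated exceptions: B's effective date is the deed date, 2/7/2023; C's effective date is 1/29/2021, when work began.
Ordering by effective date: C (1/29/2021), A (9/24/2021), B (2/7/2023).

C, A, B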